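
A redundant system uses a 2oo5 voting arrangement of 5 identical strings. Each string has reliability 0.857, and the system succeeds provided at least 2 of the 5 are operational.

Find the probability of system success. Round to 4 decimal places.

0.9981

R = Σ_{i=2}^{5} C(5,i) p^i (1−p)^{5−i} with p = 0.857
C(5,2)·0.857^2·0.143^3 = 0.021477
C(5,3)·0.857^3·0.143^2 = 0.128711
C(5,4)·0.857^4·0.143^1 = 0.385682
C(5,5)·0.857^5·0.143^0 = 0.462279
Sum = 0.9981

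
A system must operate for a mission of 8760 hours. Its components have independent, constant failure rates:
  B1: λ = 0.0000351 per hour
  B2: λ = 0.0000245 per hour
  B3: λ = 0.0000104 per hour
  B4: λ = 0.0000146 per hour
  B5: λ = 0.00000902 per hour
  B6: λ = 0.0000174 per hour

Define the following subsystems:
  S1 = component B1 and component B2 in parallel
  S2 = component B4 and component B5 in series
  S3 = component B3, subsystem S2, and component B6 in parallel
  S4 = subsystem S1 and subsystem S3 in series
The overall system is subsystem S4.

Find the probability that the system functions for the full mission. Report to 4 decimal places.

R(B1) = exp(−0.0000351 × 8760) = 0.735301
R(B2) = exp(−0.0000245 × 8760) = 0.806848
R(B3) = exp(−0.0000104 × 8760) = 0.912923
R(B4) = exp(−0.0000146 × 8760) = 0.879945
R(B5) = exp(−0.00000902 × 8760) = 0.924026
R(B6) = exp(−0.0000174 × 8760) = 0.858624
Parallel (B1 and B2): 1 − (1 − 0.735301)(1 − 0.806848) = 0.948873
Series (B4 and B5): 0.879945 × 0.924026 = 0.813092
Parallel (B3, [0.813092], and B6): 1 − (1 − 0.912923)(1 − 0.813092)(1 − 0.858624) = 0.997699
Series ([0.948873] and [0.997699]): 0.948873 × 0.997699 = 0.9467

0.9467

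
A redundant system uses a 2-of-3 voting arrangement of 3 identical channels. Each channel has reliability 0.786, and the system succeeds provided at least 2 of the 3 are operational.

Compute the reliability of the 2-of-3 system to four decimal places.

R = Σ_{i=2}^{3} C(3,i) p^i (1−p)^{3−i} with p = 0.786
C(3,2)·0.786^2·0.214^1 = 0.396625
C(3,3)·0.786^3·0.214^0 = 0.485588
Sum = 0.8822

0.8822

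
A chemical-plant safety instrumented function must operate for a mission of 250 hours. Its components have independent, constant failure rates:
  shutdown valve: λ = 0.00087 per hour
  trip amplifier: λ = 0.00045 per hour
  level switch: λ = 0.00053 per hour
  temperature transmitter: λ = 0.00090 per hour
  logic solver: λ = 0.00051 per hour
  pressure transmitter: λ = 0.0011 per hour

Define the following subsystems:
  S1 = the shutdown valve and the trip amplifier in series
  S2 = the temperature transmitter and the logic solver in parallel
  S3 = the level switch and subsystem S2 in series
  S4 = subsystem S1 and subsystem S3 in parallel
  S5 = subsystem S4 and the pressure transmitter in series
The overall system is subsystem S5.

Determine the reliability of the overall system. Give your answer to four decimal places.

0.7286

R(shutdown valve) = exp(−0.00087 × 250) = 0.804528
R(trip amplifier) = exp(−0.00045 × 250) = 0.893597
R(level switch) = exp(−0.00053 × 250) = 0.875903
R(temperature transmitter) = exp(−0.00090 × 250) = 0.798516
R(logic solver) = exp(−0.00051 × 250) = 0.880293
R(pressure transmitter) = exp(−0.0011 × 250) = 0.759572
Series (shutdown valve and trip amplifier): 0.804528 × 0.893597 = 0.718924
Parallel (temperature transmitter and logic solver): 1 − (1 − 0.798516)(1 − 0.880293) = 0.975881
Series (level switch and [0.975881]): 0.875903 × 0.975881 = 0.854777
Parallel ([0.718924] and [0.854777]): 1 − (1 − 0.718924)(1 − 0.854777) = 0.959181
Series ([0.959181] and pressure transmitter): 0.959181 × 0.759572 = 0.7286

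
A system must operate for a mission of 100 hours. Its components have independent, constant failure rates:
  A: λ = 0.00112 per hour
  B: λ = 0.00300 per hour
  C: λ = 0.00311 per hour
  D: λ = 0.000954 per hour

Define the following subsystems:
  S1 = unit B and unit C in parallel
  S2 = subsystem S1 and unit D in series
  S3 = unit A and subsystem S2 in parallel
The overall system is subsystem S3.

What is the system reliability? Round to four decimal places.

R(A) = exp(−0.00112 × 100) = 0.894044
R(B) = exp(−0.00300 × 100) = 0.740818
R(C) = exp(−0.00311 × 100) = 0.732714
R(D) = exp(−0.000954 × 100) = 0.909009
Parallel (B and C): 1 − (1 − 0.740818)(1 − 0.732714) = 0.930724
Series ([0.930724] and D): 0.930724 × 0.909009 = 0.846036
Parallel (A and [0.846036]): 1 − (1 − 0.894044)(1 − 0.846036) = 0.9837

0.9837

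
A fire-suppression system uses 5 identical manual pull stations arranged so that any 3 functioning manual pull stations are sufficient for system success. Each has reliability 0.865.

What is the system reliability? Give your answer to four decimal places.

0.9801

R = Σ_{i=3}^{5} C(5,i) p^i (1−p)^{5−i} with p = 0.865
C(5,3)·0.865^3·0.135^2 = 0.117955
C(5,4)·0.865^4·0.135^1 = 0.377892
C(5,5)·0.865^5·0.135^0 = 0.484262
Sum = 0.9801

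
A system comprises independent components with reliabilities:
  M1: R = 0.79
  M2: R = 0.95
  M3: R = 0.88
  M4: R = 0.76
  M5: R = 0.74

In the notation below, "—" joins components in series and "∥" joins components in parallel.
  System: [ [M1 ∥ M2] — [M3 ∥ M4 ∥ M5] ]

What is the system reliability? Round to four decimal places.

Parallel (M1 and M2): 1 − (1 − 0.790000)(1 − 0.950000) = 0.989500
Parallel (M3, M4, and M5): 1 − (1 − 0.880000)(1 − 0.760000)(1 − 0.740000) = 0.992512
Series ([0.989500] and [0.992512]): 0.989500 × 0.992512 = 0.9821

0.9821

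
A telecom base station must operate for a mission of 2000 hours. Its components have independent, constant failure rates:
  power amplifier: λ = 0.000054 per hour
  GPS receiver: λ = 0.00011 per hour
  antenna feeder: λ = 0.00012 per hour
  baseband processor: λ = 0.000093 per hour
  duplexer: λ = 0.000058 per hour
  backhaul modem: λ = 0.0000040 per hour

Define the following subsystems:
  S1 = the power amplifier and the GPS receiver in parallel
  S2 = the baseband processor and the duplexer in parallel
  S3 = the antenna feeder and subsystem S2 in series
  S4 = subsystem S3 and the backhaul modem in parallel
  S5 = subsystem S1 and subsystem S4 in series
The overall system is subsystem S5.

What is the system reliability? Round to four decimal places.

R(power amplifier) = exp(−0.000054 × 2000) = 0.897628
R(GPS receiver) = exp(−0.00011 × 2000) = 0.802519
R(antenna feeder) = exp(−0.00012 × 2000) = 0.786628
R(baseband processor) = exp(−0.000093 × 2000) = 0.830274
R(duplexer) = exp(−0.000058 × 2000) = 0.890475
R(backhaul modem) = exp(−0.0000040 × 2000) = 0.992032
Parallel (power amplifier and GPS receiver): 1 − (1 − 0.897628)(1 − 0.802519) = 0.979783
Parallel (baseband processor and duplexer): 1 − (1 − 0.830274)(1 − 0.890475) = 0.981411
Series (antenna feeder and [0.981411]): 0.786628 × 0.981411 = 0.772005
Parallel ([0.772005] and backhaul modem): 1 − (1 − 0.772005)(1 − 0.992032) = 0.998183
Series ([0.979783] and [0.998183]): 0.979783 × 0.998183 = 0.9780

0.9780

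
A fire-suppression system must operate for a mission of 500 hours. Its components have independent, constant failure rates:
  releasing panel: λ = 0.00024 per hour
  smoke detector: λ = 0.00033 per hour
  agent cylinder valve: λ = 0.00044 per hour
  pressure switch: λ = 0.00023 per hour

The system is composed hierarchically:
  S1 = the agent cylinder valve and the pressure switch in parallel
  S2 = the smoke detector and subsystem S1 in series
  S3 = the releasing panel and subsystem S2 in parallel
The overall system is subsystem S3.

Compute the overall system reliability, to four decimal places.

R(releasing panel) = exp(−0.00024 × 500) = 0.886920
R(smoke detector) = exp(−0.00033 × 500) = 0.847894
R(agent cylinder valve) = exp(−0.00044 × 500) = 0.802519
R(pressure switch) = exp(−0.00023 × 500) = 0.891366
Parallel (agent cylinder valve and pressure switch): 1 − (1 − 0.802519)(1 − 0.891366) = 0.978547
Series (smoke detector and [0.978547]): 0.847894 × 0.978547 = 0.829704
Parallel (releasing panel and [0.829704]): 1 − (1 − 0.886920)(1 − 0.829704) = 0.9807

0.9807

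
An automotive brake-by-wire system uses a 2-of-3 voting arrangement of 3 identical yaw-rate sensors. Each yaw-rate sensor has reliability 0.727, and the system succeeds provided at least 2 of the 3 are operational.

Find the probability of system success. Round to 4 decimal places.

R = Σ_{i=2}^{3} C(3,i) p^i (1−p)^{3−i} with p = 0.727
C(3,2)·0.727^2·0.273^1 = 0.432865
C(3,3)·0.727^3·0.273^0 = 0.384241
Sum = 0.8171

0.8171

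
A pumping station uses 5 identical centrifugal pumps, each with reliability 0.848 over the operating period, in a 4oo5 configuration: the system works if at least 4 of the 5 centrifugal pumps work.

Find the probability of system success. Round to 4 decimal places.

0.8315

R = Σ_{i=4}^{5} C(5,i) p^i (1−p)^{5−i} with p = 0.848
C(5,4)·0.848^4·0.152^1 = 0.393004
C(5,5)·0.848^5·0.152^0 = 0.438510
Sum = 0.8315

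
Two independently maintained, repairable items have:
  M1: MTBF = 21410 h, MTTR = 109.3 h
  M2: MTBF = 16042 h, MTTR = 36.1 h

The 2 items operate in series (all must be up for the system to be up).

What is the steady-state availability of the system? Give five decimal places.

0.99269

A(M1) = MTBF/(MTBF+MTTR) = 21410/(21410+109.3) = 0.994921
A(M2) = MTBF/(MTBF+MTTR) = 16042/(16042+36.1) = 0.997755
Series availability: 0.994921 × 0.997755 = 0.99269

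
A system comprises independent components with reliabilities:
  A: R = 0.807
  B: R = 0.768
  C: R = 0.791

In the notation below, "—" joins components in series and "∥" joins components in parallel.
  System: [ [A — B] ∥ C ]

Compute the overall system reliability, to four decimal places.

Series (A and B): 0.807000 × 0.768000 = 0.619776
Parallel ([0.619776] and C): 1 − (1 − 0.619776)(1 − 0.791000) = 0.9205

0.9205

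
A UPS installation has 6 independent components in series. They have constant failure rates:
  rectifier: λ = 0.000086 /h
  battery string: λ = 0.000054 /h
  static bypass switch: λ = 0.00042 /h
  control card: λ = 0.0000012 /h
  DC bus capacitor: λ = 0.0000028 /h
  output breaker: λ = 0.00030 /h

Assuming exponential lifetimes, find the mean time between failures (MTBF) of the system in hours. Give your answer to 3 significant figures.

1160

Series of exponential components: λ_sys = Σ λ_i
λ_sys = 0.000086 + 0.000054 + 0.00042 + 0.0000012 + 0.0000028 + 0.00030 = 8.6400e-04 /h
MTBF = 1 / λ_sys = 1160 h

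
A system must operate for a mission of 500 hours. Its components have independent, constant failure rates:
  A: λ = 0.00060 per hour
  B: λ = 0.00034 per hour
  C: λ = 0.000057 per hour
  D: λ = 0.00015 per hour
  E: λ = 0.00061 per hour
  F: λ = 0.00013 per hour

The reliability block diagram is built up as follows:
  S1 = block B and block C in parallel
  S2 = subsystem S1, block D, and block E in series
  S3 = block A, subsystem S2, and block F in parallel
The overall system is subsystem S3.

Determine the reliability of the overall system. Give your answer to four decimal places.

R(A) = exp(−0.00060 × 500) = 0.740818
R(B) = exp(−0.00034 × 500) = 0.843665
R(C) = exp(−0.000057 × 500) = 0.971902
R(D) = exp(−0.00015 × 500) = 0.927743
R(E) = exp(−0.00061 × 500) = 0.737123
R(F) = exp(−0.00013 × 500) = 0.937067
Parallel (B and C): 1 − (1 − 0.843665)(1 − 0.971902) = 0.995607
Series ([0.995607], D, and E): 0.995607 × 0.927743 × 0.737123 = 0.680857
Parallel (A, [0.680857], and F): 1 − (1 − 0.740818)(1 − 0.680857)(1 − 0.937067) = 0.9948

0.9948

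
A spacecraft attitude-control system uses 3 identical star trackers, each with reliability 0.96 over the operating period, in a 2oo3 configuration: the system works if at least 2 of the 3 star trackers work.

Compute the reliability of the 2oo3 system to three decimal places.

0.995

R = Σ_{i=2}^{3} C(3,i) p^i (1−p)^{3−i} with p = 0.96
C(3,2)·0.96^2·0.04^1 = 0.11059
C(3,3)·0.96^3·0.04^0 = 0.88474
Sum = 0.995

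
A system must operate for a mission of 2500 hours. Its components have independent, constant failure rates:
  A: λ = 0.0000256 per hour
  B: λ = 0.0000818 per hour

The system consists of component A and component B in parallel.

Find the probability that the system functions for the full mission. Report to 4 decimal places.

0.9885

R(A) = exp(−0.0000256 × 2500) = 0.938005
R(B) = exp(−0.0000818 × 2500) = 0.815055
Parallel (A and B): 1 − (1 − 0.938005)(1 − 0.815055) = 0.9885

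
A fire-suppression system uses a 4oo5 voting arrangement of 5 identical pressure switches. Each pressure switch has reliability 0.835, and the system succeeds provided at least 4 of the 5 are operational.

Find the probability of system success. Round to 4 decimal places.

R = Σ_{i=4}^{5} C(5,i) p^i (1−p)^{5−i} with p = 0.835
C(5,4)·0.835^4·0.165^1 = 0.401051
C(5,5)·0.835^5·0.165^0 = 0.405912
Sum = 0.8070

0.8070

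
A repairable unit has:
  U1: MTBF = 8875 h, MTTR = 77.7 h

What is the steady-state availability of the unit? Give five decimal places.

0.99132

A(U1) = MTBF/(MTBF+MTTR) = 8875/(8875+77.7) = 0.99132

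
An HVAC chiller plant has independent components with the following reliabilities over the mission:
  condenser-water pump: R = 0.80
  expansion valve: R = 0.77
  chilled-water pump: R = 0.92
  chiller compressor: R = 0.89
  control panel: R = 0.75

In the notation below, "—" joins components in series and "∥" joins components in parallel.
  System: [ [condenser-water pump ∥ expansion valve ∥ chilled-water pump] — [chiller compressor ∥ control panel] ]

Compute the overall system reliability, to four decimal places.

0.9689

Parallel (condenser-water pump, expansion valve, and chilled-water pump): 1 − (1 − 0.800000)(1 − 0.770000)(1 − 0.920000) = 0.996320
Parallel (chiller compressor and control panel): 1 − (1 − 0.890000)(1 − 0.750000) = 0.972500
Series ([0.996320] and [0.972500]): 0.996320 × 0.972500 = 0.9689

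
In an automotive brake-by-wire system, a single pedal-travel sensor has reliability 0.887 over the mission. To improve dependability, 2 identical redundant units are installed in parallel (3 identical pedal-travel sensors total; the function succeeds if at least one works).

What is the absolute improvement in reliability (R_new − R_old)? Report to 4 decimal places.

0.1116

R_before = 0.887
R_after = 1 − (1 − 0.887)^3 = 0.9986
ΔR = 0.9986 − 0.887 = 0.1116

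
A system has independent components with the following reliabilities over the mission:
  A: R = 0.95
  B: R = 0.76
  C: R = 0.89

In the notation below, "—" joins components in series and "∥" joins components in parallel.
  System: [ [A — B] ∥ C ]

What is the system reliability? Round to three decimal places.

Series (A and B): 0.95000 × 0.76000 = 0.72200
Parallel ([0.72200] and C): 1 − (1 − 0.72200)(1 − 0.89000) = 0.969

0.969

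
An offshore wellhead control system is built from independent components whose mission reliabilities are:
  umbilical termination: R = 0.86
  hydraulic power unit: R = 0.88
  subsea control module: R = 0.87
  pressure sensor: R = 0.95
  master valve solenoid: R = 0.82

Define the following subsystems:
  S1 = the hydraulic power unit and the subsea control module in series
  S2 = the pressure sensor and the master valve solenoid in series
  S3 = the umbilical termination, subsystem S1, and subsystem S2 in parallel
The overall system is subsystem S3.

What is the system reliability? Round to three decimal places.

0.993

Series (hydraulic power unit and subsea control module): 0.88000 × 0.87000 = 0.76560
Series (pressure sensor and master valve solenoid): 0.95000 × 0.82000 = 0.77900
Parallel (umbilical termination, [0.76560], and [0.77900]): 1 − (1 − 0.86000)(1 − 0.76560)(1 − 0.77900) = 0.993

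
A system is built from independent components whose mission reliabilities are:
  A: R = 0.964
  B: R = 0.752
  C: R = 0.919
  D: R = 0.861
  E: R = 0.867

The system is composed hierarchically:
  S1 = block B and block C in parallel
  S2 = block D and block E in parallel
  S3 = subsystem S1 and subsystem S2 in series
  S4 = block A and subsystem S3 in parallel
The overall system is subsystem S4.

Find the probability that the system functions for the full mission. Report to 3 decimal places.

0.999

Parallel (B and C): 1 − (1 − 0.75200)(1 − 0.91900) = 0.97991
Parallel (D and E): 1 − (1 − 0.86100)(1 − 0.86700) = 0.98151
Series ([0.97991] and [0.98151]): 0.97991 × 0.98151 = 0.96179
Parallel (A and [0.96179]): 1 − (1 − 0.96400)(1 − 0.96179) = 0.999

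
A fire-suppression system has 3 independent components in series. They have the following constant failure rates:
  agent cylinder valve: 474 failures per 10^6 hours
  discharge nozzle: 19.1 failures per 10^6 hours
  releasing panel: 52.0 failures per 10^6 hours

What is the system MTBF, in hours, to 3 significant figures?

Series of exponential components: λ_sys = Σ λ_i
λ_sys = 0.000474 + 0.0000191 + 0.0000520 = 5.4510e-04 /h
MTBF = 1 / λ_sys = 1830 h

1830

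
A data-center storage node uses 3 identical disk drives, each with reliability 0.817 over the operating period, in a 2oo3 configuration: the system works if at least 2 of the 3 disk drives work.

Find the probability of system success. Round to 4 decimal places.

0.9118

R = Σ_{i=2}^{3} C(3,i) p^i (1−p)^{3−i} with p = 0.817
C(3,2)·0.817^2·0.183^1 = 0.366451
C(3,3)·0.817^3·0.183^0 = 0.545339
Sum = 0.9118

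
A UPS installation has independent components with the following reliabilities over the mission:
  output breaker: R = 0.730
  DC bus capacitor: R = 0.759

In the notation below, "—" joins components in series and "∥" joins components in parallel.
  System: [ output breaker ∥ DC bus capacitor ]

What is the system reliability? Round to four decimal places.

Parallel (output breaker and DC bus capacitor): 1 − (1 − 0.730000)(1 − 0.759000) = 0.9349

0.9349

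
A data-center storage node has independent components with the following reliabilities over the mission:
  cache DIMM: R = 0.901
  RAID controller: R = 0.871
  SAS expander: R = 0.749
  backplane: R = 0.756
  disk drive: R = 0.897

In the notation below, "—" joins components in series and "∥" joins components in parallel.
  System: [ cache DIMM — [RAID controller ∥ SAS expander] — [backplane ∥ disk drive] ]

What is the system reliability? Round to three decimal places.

Parallel (RAID controller and SAS expander): 1 − (1 − 0.87100)(1 − 0.74900) = 0.96762
Parallel (backplane and disk drive): 1 − (1 − 0.75600)(1 − 0.89700) = 0.97487
Series (cache DIMM, [0.96762], and [0.97487]): 0.90100 × 0.96762 × 0.97487 = 0.850

0.850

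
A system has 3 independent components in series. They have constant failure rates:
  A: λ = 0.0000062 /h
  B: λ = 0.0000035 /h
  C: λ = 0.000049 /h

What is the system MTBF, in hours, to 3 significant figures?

Series of exponential components: λ_sys = Σ λ_i
λ_sys = 0.0000062 + 0.0000035 + 0.000049 = 5.8700e-05 /h
MTBF = 1 / λ_sys = 17000 h

17000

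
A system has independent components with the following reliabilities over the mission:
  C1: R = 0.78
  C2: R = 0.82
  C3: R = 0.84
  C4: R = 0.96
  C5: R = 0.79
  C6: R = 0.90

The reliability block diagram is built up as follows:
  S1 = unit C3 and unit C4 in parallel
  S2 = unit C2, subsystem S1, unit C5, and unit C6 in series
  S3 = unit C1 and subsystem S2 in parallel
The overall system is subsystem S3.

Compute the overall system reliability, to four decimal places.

0.9074

Parallel (C3 and C4): 1 − (1 − 0.840000)(1 − 0.960000) = 0.993600
Series (C2, [0.993600], C5, and C6): 0.820000 × 0.993600 × 0.790000 × 0.900000 = 0.579289
Parallel (C1 and [0.579289]): 1 − (1 − 0.780000)(1 − 0.579289) = 0.9074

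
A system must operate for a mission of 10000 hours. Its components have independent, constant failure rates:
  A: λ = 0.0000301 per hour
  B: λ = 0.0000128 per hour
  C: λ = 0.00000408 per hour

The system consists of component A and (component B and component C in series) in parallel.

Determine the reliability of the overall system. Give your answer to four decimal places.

0.9596

R(A) = exp(−0.0000301 × 10000) = 0.740078
R(B) = exp(−0.0000128 × 10000) = 0.879853
R(C) = exp(−0.00000408 × 10000) = 0.960021
Series (B and C): 0.879853 × 0.960021 = 0.844677
Parallel (A and [0.844677]): 1 − (1 − 0.740078)(1 − 0.844677) = 0.9596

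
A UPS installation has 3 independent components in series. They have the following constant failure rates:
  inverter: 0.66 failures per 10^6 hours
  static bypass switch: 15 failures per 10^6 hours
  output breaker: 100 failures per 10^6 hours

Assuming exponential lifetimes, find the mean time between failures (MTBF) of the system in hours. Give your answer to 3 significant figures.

Series of exponential components: λ_sys = Σ λ_i
λ_sys = 0.00000066 + 0.000015 + 0.00010 = 1.1566e-04 /h
MTBF = 1 / λ_sys = 8650 h

8650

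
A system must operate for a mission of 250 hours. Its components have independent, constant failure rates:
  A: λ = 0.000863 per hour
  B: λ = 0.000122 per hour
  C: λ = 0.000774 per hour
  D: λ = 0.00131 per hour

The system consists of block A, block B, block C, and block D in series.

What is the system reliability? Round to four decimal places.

R(A) = exp(−0.000863 × 250) = 0.805937
R(B) = exp(−0.000122 × 250) = 0.969960
R(C) = exp(−0.000774 × 250) = 0.824070
R(D) = exp(−0.00131 × 250) = 0.720723
Series (A, B, C, and D): 0.805937 × 0.969960 × 0.824070 × 0.720723 = 0.4643

0.4643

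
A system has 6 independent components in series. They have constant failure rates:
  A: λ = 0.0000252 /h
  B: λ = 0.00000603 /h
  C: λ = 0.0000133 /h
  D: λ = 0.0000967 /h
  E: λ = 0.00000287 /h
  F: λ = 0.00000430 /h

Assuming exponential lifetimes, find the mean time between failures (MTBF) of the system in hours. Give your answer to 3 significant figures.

Series of exponential components: λ_sys = Σ λ_i
λ_sys = 0.0000252 + 0.00000603 + 0.0000133 + 0.0000967 + 0.00000287 + 0.00000430 = 1.4840e-04 /h
MTBF = 1 / λ_sys = 6740 h

6740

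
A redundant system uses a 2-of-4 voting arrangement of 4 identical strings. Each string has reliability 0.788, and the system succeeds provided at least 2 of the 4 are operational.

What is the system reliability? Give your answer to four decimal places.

0.9679

R = Σ_{i=2}^{4} C(4,i) p^i (1−p)^{4−i} with p = 0.788
C(4,2)·0.788^2·0.212^2 = 0.167446
C(4,3)·0.788^3·0.212^1 = 0.414930
C(4,4)·0.788^4·0.212^0 = 0.385571
Sum = 0.9679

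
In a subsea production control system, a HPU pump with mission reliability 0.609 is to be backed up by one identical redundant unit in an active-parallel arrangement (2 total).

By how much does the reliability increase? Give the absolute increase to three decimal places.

0.238

R_before = 0.609
R_after = 1 − (1 − 0.609)^2 = 0.847
ΔR = 0.847 − 0.609 = 0.238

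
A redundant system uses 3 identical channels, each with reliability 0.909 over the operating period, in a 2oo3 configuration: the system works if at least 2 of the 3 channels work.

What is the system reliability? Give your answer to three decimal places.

0.977

R = Σ_{i=2}^{3} C(3,i) p^i (1−p)^{3−i} with p = 0.909
C(3,2)·0.909^2·0.091^1 = 0.22557
C(3,3)·0.909^3·0.091^0 = 0.75109
Sum = 0.977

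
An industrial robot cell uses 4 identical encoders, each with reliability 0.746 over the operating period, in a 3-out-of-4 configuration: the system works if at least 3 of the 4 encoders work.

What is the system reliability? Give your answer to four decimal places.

R = Σ_{i=3}^{4} C(4,i) p^i (1−p)^{4−i} with p = 0.746
C(4,3)·0.746^3·0.254^1 = 0.421804
C(4,4)·0.746^4·0.254^0 = 0.309710
Sum = 0.7315

0.7315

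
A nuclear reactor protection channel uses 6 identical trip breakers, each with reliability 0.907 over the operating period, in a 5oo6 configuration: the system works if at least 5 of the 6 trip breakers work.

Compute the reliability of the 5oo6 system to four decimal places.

0.8992

R = Σ_{i=5}^{6} C(6,i) p^i (1−p)^{6−i} with p = 0.907
C(6,5)·0.907^5·0.093^1 = 0.342508
C(6,6)·0.907^6·0.093^0 = 0.556729
Sum = 0.8992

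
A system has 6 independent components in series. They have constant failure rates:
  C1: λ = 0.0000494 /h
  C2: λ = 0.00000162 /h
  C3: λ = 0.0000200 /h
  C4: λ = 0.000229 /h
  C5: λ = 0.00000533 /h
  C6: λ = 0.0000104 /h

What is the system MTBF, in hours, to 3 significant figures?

Series of exponential components: λ_sys = Σ λ_i
λ_sys = 0.0000494 + 0.00000162 + 0.0000200 + 0.000229 + 0.00000533 + 0.0000104 = 3.1575e-04 /h
MTBF = 1 / λ_sys = 3170 h

3170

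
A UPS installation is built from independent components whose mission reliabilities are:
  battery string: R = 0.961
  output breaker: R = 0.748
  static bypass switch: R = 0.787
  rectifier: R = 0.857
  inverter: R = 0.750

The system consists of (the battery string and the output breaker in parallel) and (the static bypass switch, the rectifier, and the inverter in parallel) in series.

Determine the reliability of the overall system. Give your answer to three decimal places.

0.983

Parallel (battery string and output breaker): 1 − (1 − 0.96100)(1 − 0.74800) = 0.99017
Parallel (static bypass switch, rectifier, and inverter): 1 − (1 − 0.78700)(1 − 0.85700)(1 − 0.75000) = 0.99239
Series ([0.99017] and [0.99239]): 0.99017 × 0.99239 = 0.983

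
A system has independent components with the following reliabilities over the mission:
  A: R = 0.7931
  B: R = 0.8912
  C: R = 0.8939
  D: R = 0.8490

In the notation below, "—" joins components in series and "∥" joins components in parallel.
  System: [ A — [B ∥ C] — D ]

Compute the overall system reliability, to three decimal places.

0.666

Parallel (B and C): 1 − (1 − 0.89120)(1 − 0.89390) = 0.98846
Series (A, [0.98846], and D): 0.79310 × 0.98846 × 0.84900 = 0.666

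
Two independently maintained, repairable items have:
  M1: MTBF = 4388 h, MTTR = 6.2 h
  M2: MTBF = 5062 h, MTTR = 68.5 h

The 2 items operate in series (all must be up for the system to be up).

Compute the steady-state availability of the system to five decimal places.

0.98526

A(M1) = MTBF/(MTBF+MTTR) = 4388/(4388+6.2) = 0.998589
A(M2) = MTBF/(MTBF+MTTR) = 5062/(5062+68.5) = 0.986648
Series availability: 0.998589 × 0.986648 = 0.98526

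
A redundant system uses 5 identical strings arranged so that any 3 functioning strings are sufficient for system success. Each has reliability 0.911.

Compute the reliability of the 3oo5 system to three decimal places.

0.994

R = Σ_{i=3}^{5} C(5,i) p^i (1−p)^{5−i} with p = 0.911
C(5,3)·0.911^3·0.089^2 = 0.05989
C(5,4)·0.911^4·0.089^1 = 0.30650
C(5,5)·0.911^5·0.089^0 = 0.62747
Sum = 0.994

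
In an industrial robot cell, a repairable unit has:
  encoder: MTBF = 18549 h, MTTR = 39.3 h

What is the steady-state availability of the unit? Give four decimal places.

A(encoder) = MTBF/(MTBF+MTTR) = 18549/(18549+39.3) = 0.9979

0.9979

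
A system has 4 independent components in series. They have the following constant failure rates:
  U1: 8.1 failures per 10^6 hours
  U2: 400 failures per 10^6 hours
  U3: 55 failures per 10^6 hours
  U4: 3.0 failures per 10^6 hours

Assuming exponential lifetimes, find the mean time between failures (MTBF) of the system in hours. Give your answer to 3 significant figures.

Series of exponential components: λ_sys = Σ λ_i
λ_sys = 0.0000081 + 0.00040 + 0.000055 + 0.0000030 = 4.6610e-04 /h
MTBF = 1 / λ_sys = 2150 h

2150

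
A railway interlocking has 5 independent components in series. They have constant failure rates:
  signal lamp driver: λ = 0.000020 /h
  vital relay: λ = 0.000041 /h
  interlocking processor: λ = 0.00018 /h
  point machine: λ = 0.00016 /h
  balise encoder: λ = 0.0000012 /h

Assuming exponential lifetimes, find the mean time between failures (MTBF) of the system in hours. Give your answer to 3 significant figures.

Series of exponential components: λ_sys = Σ λ_i
λ_sys = 0.000020 + 0.000041 + 0.00018 + 0.00016 + 0.0000012 = 4.0220e-04 /h
MTBF = 1 / λ_sys = 2490 h

2490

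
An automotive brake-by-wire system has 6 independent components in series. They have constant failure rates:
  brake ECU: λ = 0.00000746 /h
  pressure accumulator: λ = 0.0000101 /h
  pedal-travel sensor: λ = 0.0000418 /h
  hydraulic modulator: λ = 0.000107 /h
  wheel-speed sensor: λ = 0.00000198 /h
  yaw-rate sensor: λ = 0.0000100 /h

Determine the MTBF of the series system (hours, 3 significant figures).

Series of exponential components: λ_sys = Σ λ_i
λ_sys = 0.00000746 + 0.0000101 + 0.0000418 + 0.000107 + 0.00000198 + 0.0000100 = 1.7834e-04 /h
MTBF = 1 / λ_sys = 5610 h

5610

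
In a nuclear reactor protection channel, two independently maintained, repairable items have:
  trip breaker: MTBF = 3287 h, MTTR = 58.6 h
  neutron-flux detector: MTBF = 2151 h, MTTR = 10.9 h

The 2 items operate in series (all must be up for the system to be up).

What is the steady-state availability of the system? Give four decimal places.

A(trip breaker) = MTBF/(MTBF+MTTR) = 3287/(3287+58.6) = 0.982484
A(neutron-flux detector) = MTBF/(MTBF+MTTR) = 2151/(2151+10.9) = 0.994958
Series availability: 0.982484 × 0.994958 = 0.9775

0.9775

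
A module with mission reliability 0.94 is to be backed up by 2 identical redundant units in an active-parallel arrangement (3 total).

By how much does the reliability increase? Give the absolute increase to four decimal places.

R_before = 0.94
R_after = 1 − (1 − 0.94)^3 = 0.9998
ΔR = 0.9998 − 0.94 = 0.0598

0.0598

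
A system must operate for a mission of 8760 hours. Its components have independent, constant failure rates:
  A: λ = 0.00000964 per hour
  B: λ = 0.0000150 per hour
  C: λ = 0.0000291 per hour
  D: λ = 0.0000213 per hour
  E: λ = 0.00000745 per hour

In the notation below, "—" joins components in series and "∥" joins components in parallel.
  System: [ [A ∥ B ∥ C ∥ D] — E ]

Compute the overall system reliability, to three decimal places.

0.936

R(A) = exp(−0.00000964 × 8760) = 0.91902
R(B) = exp(−0.0000150 × 8760) = 0.87687
R(C) = exp(−0.0000291 × 8760) = 0.77498
R(D) = exp(−0.0000213 × 8760) = 0.82979
R(E) = exp(−0.00000745 × 8760) = 0.93682
Parallel (A, B, C, and D): 1 − (1 − 0.91902)(1 − 0.87687)(1 − 0.77498)(1 − 0.82979) = 0.99962
Series ([0.99962] and E): 0.99962 × 0.93682 = 0.936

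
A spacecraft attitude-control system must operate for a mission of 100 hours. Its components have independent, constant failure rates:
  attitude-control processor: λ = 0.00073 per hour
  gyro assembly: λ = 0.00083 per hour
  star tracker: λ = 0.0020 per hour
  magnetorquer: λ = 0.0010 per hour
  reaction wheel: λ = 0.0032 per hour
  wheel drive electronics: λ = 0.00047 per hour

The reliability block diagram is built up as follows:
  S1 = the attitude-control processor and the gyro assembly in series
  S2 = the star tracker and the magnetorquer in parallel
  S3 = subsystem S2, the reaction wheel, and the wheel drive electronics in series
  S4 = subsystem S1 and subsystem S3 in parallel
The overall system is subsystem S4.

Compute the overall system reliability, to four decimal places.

0.9539

R(attitude-control processor) = exp(−0.00073 × 100) = 0.929601
R(gyro assembly) = exp(−0.00083 × 100) = 0.920351
R(star tracker) = exp(−0.0020 × 100) = 0.818731
R(magnetorquer) = exp(−0.0010 × 100) = 0.904837
R(reaction wheel) = exp(−0.0032 × 100) = 0.726149
R(wheel drive electronics) = exp(−0.00047 × 100) = 0.954087
Series (attitude-control processor and gyro assembly): 0.929601 × 0.920351 = 0.855559
Parallel (star tracker and magnetorquer): 1 − (1 − 0.818731)(1 − 0.904837) = 0.982750
Series ([0.982750], reaction wheel, and wheel drive electronics): 0.982750 × 0.726149 × 0.954087 = 0.680858
Parallel ([0.855559] and [0.680858]): 1 − (1 − 0.855559)(1 − 0.680858) = 0.9539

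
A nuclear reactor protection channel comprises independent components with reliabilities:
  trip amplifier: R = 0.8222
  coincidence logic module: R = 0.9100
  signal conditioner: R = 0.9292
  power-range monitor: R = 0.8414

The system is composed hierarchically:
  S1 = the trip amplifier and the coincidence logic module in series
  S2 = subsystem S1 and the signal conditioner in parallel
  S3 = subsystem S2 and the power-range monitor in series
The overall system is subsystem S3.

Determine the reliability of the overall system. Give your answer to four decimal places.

Series (trip amplifier and coincidence logic module): 0.822200 × 0.910000 = 0.748202
Parallel ([0.748202] and signal conditioner): 1 − (1 − 0.748202)(1 − 0.929200) = 0.982173
Series ([0.982173] and power-range monitor): 0.982173 × 0.841400 = 0.8264

0.8264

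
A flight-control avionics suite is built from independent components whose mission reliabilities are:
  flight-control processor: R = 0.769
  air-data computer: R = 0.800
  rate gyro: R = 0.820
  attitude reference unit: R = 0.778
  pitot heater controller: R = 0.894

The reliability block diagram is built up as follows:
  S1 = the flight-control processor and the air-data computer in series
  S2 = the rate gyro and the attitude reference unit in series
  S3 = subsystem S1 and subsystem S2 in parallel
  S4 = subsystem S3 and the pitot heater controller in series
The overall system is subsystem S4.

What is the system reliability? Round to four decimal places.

Series (flight-control processor and air-data computer): 0.769000 × 0.800000 = 0.615200
Series (rate gyro and attitude reference unit): 0.820000 × 0.778000 = 0.637960
Parallel ([0.615200] and [0.637960]): 1 − (1 − 0.615200)(1 − 0.637960) = 0.860687
Series ([0.860687] and pitot heater controller): 0.860687 × 0.894000 = 0.7695

0.7695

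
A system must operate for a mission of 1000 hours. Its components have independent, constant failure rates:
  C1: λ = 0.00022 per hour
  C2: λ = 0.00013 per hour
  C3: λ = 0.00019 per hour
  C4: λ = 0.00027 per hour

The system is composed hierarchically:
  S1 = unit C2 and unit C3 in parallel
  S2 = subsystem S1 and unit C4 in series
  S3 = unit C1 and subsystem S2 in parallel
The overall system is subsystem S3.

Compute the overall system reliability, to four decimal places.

0.9501

R(C1) = exp(−0.00022 × 1000) = 0.802519
R(C2) = exp(−0.00013 × 1000) = 0.878095
R(C3) = exp(−0.00019 × 1000) = 0.826959
R(C4) = exp(−0.00027 × 1000) = 0.763379
Parallel (C2 and C3): 1 − (1 − 0.878095)(1 − 0.826959) = 0.978905
Series ([0.978905] and C4): 0.978905 × 0.763379 = 0.747276
Parallel (C1 and [0.747276]): 1 − (1 − 0.802519)(1 − 0.747276) = 0.9501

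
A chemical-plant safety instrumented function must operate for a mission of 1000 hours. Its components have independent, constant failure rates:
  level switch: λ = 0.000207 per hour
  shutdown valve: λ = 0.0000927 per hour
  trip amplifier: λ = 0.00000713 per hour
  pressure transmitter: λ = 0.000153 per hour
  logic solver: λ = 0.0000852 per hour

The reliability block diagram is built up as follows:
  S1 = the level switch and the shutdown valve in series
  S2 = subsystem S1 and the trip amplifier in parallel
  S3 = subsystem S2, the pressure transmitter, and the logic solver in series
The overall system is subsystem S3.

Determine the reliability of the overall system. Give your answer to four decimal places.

0.7866

R(level switch) = exp(−0.000207 × 1000) = 0.813020
R(shutdown valve) = exp(−0.0000927 × 1000) = 0.911467
R(trip amplifier) = exp(−0.00000713 × 1000) = 0.992895
R(pressure transmitter) = exp(−0.000153 × 1000) = 0.858130
R(logic solver) = exp(−0.0000852 × 1000) = 0.918329
Series (level switch and shutdown valve): 0.813020 × 0.911467 = 0.741041
Parallel ([0.741041] and trip amplifier): 1 − (1 − 0.741041)(1 − 0.992895) = 0.998160
Series ([0.998160], pressure transmitter, and logic solver): 0.998160 × 0.858130 × 0.918329 = 0.7866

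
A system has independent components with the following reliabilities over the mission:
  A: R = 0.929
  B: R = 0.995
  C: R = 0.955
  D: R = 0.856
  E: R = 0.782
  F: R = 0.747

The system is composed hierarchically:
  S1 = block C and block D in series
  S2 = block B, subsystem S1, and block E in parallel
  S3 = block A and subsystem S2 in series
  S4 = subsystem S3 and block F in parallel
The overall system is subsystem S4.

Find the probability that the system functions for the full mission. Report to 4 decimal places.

Series (C and D): 0.955000 × 0.856000 = 0.817480
Parallel (B, [0.817480], and E): 1 − (1 − 0.995000)(1 − 0.817480)(1 − 0.782000) = 0.999801
Series (A and [0.999801]): 0.929000 × 0.999801 = 0.928815
Parallel ([0.928815] and F): 1 − (1 − 0.928815)(1 − 0.747000) = 0.9820

0.9820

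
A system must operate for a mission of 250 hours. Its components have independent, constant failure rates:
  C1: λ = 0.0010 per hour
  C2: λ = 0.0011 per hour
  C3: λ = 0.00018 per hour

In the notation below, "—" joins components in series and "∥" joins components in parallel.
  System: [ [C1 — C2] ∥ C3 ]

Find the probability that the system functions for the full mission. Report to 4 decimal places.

0.9820

R(C1) = exp(−0.0010 × 250) = 0.778801
R(C2) = exp(−0.0011 × 250) = 0.759572
R(C3) = exp(−0.00018 × 250) = 0.955997
Series (C1 and C2): 0.778801 × 0.759572 = 0.591555
Parallel ([0.591555] and C3): 1 − (1 − 0.591555)(1 − 0.955997) = 0.9820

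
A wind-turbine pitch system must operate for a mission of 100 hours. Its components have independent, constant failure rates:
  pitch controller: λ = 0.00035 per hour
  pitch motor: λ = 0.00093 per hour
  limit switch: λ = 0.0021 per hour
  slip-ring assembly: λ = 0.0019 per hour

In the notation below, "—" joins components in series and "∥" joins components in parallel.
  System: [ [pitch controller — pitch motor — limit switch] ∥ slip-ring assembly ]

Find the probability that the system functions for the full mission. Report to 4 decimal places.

0.9504

R(pitch controller) = exp(−0.00035 × 100) = 0.965605
R(pitch motor) = exp(−0.00093 × 100) = 0.911194
R(limit switch) = exp(−0.0021 × 100) = 0.810584
R(slip-ring assembly) = exp(−0.0019 × 100) = 0.826959
Series (pitch controller, pitch motor, and limit switch): 0.965605 × 0.911194 × 0.810584 = 0.713195
Parallel ([0.713195] and slip-ring assembly): 1 − (1 − 0.713195)(1 − 0.826959) = 0.9504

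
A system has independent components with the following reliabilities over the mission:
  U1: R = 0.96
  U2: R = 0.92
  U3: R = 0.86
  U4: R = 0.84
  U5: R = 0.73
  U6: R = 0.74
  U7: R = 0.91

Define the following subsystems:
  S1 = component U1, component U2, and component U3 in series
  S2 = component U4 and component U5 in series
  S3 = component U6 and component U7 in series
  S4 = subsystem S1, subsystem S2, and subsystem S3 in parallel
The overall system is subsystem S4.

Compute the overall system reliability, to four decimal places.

0.9696

Series (U1, U2, and U3): 0.960000 × 0.920000 × 0.860000 = 0.759552
Series (U4 and U5): 0.840000 × 0.730000 = 0.613200
Series (U6 and U7): 0.740000 × 0.910000 = 0.673400
Parallel ([0.759552], [0.613200], and [0.673400]): 1 − (1 − 0.759552)(1 − 0.613200)(1 − 0.673400) = 0.9696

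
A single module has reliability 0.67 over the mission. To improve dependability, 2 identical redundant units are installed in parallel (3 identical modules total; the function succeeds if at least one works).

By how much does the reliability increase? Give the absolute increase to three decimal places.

0.294

R_before = 0.67
R_after = 1 − (1 − 0.67)^3 = 0.964
ΔR = 0.964 − 0.67 = 0.294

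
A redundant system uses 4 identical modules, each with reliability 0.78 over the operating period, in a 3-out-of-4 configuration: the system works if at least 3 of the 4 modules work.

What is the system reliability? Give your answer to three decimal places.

0.788

R = Σ_{i=3}^{4} C(4,i) p^i (1−p)^{4−i} with p = 0.78
C(4,3)·0.78^3·0.22^1 = 0.41761
C(4,4)·0.78^4·0.22^0 = 0.37015
Sum = 0.788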